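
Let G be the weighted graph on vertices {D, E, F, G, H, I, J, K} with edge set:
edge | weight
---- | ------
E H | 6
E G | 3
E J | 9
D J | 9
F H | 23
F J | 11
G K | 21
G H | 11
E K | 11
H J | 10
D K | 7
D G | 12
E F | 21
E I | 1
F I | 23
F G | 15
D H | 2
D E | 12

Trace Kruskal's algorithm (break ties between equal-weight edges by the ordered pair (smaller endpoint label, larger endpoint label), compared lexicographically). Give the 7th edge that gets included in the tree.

F-J

Kruskal: consider edges lightest-first.
E I (1): add — endpoints in different components.
D H (2): add — endpoints in different components.
E G (3): add — endpoints in different components.
E H (6): add — endpoints in different components.
D K (7): add — endpoints in different components.
D J (9): add — endpoints in different components.
E J (9): skip — E and J already connected.
H J (10): skip — H and J already connected.
E K (11): skip — E and K already connected.
F J (11): add — endpoints in different components.
The 7th edge added is F J.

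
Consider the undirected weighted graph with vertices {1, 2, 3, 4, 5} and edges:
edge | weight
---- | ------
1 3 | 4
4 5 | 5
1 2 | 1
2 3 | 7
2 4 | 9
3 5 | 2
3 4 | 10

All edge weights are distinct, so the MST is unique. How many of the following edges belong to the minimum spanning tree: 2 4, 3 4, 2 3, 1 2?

Kruskal: consider edges lightest-first.
1 2 (1): add. Components now {1,2} {3} {4} {5}
3 5 (2): add. Components now {1,2} {3,5} {4}
1 3 (4): add. Components now {1,2,3,5} {4}
4 5 (5): add. Components now {1,2,3,4,5}
MST edge set: {1 2, 3 5, 1 3, 4 5}.
Of the listed edges, {1 2} are in the MST → 1.

1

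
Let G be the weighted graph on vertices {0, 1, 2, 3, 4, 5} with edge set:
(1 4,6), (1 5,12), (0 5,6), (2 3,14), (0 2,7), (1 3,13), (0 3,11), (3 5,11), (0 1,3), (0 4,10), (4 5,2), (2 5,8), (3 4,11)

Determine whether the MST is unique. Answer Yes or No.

No

Kruskal: consider edges lightest-first.
4 5 (2): add — endpoints in different components.
0 1 (3): add — endpoints in different components.
0 5 (6): add — endpoints in different components.
1 4 (6): skip — 1 and 4 already connected.
0 2 (7): add — endpoints in different components.
2 5 (8): skip — 2 and 5 already connected.
0 4 (10): skip — 0 and 4 already connected.
0 3 (11): add — endpoints in different components.
Non-tree edge 1 4 has weight 6, equal to the heaviest edge on its tree cycle — swapping gives another MST of the same weight. Not unique.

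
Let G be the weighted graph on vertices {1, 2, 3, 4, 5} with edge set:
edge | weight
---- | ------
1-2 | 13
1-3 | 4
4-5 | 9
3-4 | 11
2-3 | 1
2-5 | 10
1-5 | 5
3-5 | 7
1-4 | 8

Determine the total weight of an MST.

18

Grow the tree from 3 using Prim:
Step 1: frontier [2-3 1, 1-3 4, 3-5 7, 3-4 11] → take 2-3 (1); add 2.
Step 2: frontier [2-5 10, 1-2 13, 1-3 4, 3-5 7, 3-4 11] → take 1-3 (4); add 1.
Step 3: frontier [1-5 5, 1-4 8, 2-5 10, 3-5 7, 3-4 11] → take 1-5 (5); add 5.
Step 4: frontier [1-4 8, 3-4 11, 4-5 9] → take 1-4 (8); add 4.
MST edges: 2-3, 1-3, 1-5, 1-4; total weight 1+4+5+8 = 18.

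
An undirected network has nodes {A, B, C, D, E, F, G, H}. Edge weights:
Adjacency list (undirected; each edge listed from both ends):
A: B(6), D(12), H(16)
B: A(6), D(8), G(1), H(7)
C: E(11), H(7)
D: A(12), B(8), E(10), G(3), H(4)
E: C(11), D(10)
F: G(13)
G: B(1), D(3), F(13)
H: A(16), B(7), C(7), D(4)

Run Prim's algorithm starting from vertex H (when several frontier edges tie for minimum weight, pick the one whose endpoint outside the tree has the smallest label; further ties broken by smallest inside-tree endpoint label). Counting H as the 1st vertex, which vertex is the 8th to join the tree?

F

Prim, starting at H.
Step 1: cheapest edge leaving the tree is D–H (4); add D.
Step 2: cheapest edge leaving the tree is D–G (3); add G.
Step 3: cheapest edge leaving the tree is B–G (1); add B.
Step 4: cheapest edge leaving the tree is A–B (6); add A.
Step 5: cheapest edge leaving the tree is C–H (7); add C.
Step 6: cheapest edge leaving the tree is D–E (10); add E.
Step 7: cheapest edge leaving the tree is F–G (13); add F.
Vertex order: H, D, G, B, A, C, E, F. The 8th vertex is F.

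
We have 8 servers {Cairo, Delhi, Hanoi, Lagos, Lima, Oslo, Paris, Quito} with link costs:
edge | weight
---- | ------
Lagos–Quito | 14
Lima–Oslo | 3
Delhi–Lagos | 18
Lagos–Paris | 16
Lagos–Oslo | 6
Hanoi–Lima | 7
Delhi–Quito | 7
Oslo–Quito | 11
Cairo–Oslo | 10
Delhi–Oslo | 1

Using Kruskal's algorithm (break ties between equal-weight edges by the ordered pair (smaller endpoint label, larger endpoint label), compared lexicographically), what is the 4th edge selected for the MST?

Delhi-Quito

Kruskal's algorithm — process edges by increasing weight (ties by edge label):
Delhi–Oslo (1): add — endpoints in different components.
Lima–Oslo (3): add — endpoints in different components.
Lagos–Oslo (6): add — endpoints in different components.
Delhi–Quito (7): add — endpoints in different components.
Hanoi–Lima (7): add — endpoints in different components.
Cairo–Oslo (10): add — endpoints in different components.
Oslo–Quito (11): skip — Oslo and Quito already connected.
Lagos–Quito (14): skip — Lagos and Quito already connected.
Lagos–Paris (16): add — endpoints in different components.
The 4th edge added is Delhi–Quito.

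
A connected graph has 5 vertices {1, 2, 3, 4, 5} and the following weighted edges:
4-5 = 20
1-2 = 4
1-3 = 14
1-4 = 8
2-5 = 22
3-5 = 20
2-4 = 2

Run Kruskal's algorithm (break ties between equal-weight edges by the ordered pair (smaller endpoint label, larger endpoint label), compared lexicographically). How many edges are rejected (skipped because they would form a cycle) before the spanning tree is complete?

Sort edges by weight, then run Kruskal:
2-4 (2): add. Components now {1} {2,4} {3} {5}
1-2 (4): add. Components now {1,2,4} {3} {5}
1-4 (8): skip — 1 and 4 already connected.
1-3 (14): add. Components now {1,2,3,4} {5}
3-5 (20): add. Components now {1,2,3,4,5}
Edges rejected before the tree was complete: 1.

1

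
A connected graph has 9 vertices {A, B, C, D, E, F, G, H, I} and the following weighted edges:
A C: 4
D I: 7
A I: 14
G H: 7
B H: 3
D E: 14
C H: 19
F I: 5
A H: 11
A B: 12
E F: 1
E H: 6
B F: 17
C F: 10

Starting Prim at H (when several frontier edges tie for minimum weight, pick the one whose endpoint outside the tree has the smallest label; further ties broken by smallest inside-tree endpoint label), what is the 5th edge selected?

D-I

Prim, starting at H.
Step 1: frontier [B H 3, E H 6, G H 7, A H 11, C H 19] → take B H (3); add B.
Step 2: frontier [A B 12, B F 17, E H 6, G H 7, A H 11, C H 19] → take E H (6); add E.
Step 3: frontier [A B 12, B F 17, E F 1, D E 14, G H 7, A H 11, C H 19] → take E F (1); add F.
Step 4: frontier [A B 12, D E 14, F I 5, C F 10, G H 7, A H 11, C H 19] → take F I (5); add I.
Step 5: frontier [A B 12, D E 14, C F 10, G H 7, A H 11, C H 19, D I 7, A I 14] → take D I (7); add D.
Step 6: frontier [A B 12, C F 10, G H 7, A H 11, C H 19, A I 14] → take G H (7); add G.
Step 7: frontier [A B 12, C F 10, A H 11, C H 19, A I 14] → take C F (10); add C.
Step 8: frontier [A B 12, A C 4, A H 11, A I 14] → take A C (4); add A.
The 5th edge added is D I.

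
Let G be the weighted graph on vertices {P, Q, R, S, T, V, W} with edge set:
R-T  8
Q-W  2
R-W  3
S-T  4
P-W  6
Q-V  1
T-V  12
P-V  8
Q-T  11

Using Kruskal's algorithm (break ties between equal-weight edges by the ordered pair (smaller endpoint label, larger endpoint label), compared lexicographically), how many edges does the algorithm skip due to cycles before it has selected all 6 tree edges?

1

Kruskal's algorithm — process edges by increasing weight (ties by edge label):
Q-V (1): add. Components now {R} {S} {Q,V} {P} {T} {W}
Q-W (2): add. Components now {R} {S} {Q,V,W} {P} {T}
R-W (3): add. Components now {Q,R,V,W} {S} {P} {T}
S-T (4): add. Components now {Q,R,V,W} {S,T} {P}
P-W (6): add. Components now {P,Q,R,V,W} {S,T}
P-V (8): skip — V and P already connected.
R-T (8): add. Components now {P,Q,R,S,T,V,W}
Edges rejected before the tree was complete: 1.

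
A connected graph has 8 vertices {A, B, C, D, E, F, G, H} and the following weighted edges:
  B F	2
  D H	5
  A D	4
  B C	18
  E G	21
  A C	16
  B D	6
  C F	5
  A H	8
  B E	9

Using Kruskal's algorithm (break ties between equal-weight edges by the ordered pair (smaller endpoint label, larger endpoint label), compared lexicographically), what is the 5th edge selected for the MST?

Sort edges by weight, then run Kruskal:
B F (2): add — endpoints in different components.
A D (4): add — endpoints in different components.
C F (5): add — endpoints in different components.
D H (5): add — endpoints in different components.
B D (6): add — endpoints in different components.
A H (8): skip — A and H already connected.
B E (9): add — endpoints in different components.
A C (16): skip — A and C already connected.
B C (18): skip — B and C already connected.
E G (21): add — endpoints in different components.
The 5th edge added is B D.

B-D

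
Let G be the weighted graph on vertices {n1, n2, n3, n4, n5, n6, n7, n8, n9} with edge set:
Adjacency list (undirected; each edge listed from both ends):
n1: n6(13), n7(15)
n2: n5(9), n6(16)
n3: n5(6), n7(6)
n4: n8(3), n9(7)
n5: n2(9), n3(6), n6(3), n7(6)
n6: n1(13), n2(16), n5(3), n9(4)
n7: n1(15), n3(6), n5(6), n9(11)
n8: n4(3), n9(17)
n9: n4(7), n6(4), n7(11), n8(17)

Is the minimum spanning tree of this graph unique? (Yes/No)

No

Kruskal: consider edges lightest-first.
n4-n8 (3): add — endpoints in different components.
n5-n6 (3): add — endpoints in different components.
n6-n9 (4): add — endpoints in different components.
n3-n5 (6): add — endpoints in different components.
n3-n7 (6): add — endpoints in different components.
n5-n7 (6): skip — n7 and n5 already connected.
n4-n9 (7): add — endpoints in different components.
n2-n5 (9): add — endpoints in different components.
n7-n9 (11): skip — n7 and n9 already connected.
n1-n6 (13): add — endpoints in different components.
Non-tree edge n5-n7 has weight 6, equal to the heaviest edge on its tree cycle — swapping gives another MST of the same weight. Not unique.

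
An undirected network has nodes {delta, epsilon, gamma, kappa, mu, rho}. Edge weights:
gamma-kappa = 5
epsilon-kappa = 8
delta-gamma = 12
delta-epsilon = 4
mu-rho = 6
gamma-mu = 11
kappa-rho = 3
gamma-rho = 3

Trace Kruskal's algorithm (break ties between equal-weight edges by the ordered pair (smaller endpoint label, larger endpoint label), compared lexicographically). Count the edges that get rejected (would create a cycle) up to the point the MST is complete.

Kruskal: consider edges lightest-first.
gamma-rho (3): add. Components now {mu} {gamma,rho} {kappa} {delta} {epsilon}
kappa-rho (3): add. Components now {mu} {gamma,kappa,rho} {delta} {epsilon}
delta-epsilon (4): add. Components now {mu} {gamma,kappa,rho} {delta,epsilon}
gamma-kappa (5): skip — gamma and kappa already connected.
mu-rho (6): add. Components now {gamma,kappa,mu,rho} {delta,epsilon}
epsilon-kappa (8): add. Components now {delta,epsilon,gamma,kappa,mu,rho}
Edges rejected before the tree was complete: 1.

1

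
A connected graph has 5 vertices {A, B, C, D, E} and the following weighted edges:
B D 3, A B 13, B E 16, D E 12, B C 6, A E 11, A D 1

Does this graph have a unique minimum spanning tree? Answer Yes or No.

Yes

Sort edges by weight, then run Kruskal:
A D (1): add. Components now {A,D} {B} {C} {E}
B D (3): add. Components now {A,B,D} {C} {E}
B C (6): add. Components now {A,B,C,D} {E}
A E (11): add. Components now {A,B,C,D,E}
Every non-tree edge has weight strictly greater than the heaviest edge on the tree path between its endpoints, so the MST is unique.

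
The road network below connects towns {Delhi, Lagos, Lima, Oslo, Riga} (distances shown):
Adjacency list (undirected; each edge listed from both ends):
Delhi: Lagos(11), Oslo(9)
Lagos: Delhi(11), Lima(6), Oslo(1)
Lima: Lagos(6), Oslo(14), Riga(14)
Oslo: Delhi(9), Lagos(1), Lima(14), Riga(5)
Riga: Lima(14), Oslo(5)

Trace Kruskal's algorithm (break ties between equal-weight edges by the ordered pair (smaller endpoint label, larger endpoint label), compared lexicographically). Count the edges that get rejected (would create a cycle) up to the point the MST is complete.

0

Kruskal: consider edges lightest-first.
Lagos–Oslo (1): add. Components now {Lima} {Delhi} {Lagos,Oslo} {Riga}
Oslo–Riga (5): add. Components now {Lima} {Delhi} {Lagos,Oslo,Riga}
Lagos–Lima (6): add. Components now {Lagos,Lima,Oslo,Riga} {Delhi}
Delhi–Oslo (9): add. Components now {Delhi,Lagos,Lima,Oslo,Riga}
Edges rejected before the tree was complete: 0.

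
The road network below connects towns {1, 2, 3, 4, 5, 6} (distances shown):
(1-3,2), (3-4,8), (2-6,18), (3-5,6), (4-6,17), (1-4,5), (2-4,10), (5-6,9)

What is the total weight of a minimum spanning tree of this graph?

32

Kruskal's algorithm — process edges by increasing weight (ties by edge label):
1-3 (2): add. Components now {1,3} {2} {4} {5} {6}
1-4 (5): add. Components now {1,3,4} {2} {5} {6}
3-5 (6): add. Components now {1,3,4,5} {2} {6}
3-4 (8): skip — 3 and 4 already connected.
5-6 (9): add. Components now {1,3,4,5,6} {2}
2-4 (10): add. Components now {1,2,3,4,5,6}
MST edges: 1-3, 1-4, 3-5, 5-6, 2-4; total weight 2+5+6+9+10 = 32.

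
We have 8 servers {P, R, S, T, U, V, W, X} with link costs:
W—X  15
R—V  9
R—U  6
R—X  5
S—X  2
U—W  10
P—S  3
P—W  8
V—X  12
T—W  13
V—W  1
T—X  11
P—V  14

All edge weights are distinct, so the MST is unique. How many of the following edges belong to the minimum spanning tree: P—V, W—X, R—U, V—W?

Sort edges by weight, then run Kruskal:
V—W (1): add — endpoints in different components.
S—X (2): add — endpoints in different components.
P—S (3): add — endpoints in different components.
R—X (5): add — endpoints in different components.
R—U (6): add — endpoints in different components.
P—W (8): add — endpoints in different components.
R—V (9): skip — V and R already connected.
U—W (10): skip — U and W already connected.
T—X (11): add — endpoints in different components.
MST edge set: {V—W, S—X, P—S, R—X, R—U, P—W, T—X}.
Of the listed edges, {R—U, V—W} are in the MST → 2.

2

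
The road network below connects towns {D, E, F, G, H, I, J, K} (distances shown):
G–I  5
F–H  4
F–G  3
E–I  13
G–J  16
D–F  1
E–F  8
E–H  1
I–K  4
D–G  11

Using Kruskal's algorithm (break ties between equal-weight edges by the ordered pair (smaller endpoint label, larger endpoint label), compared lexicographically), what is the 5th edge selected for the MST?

I-K

Kruskal's algorithm — process edges by increasing weight (ties by edge label):
D–F (1): add — endpoints in different components.
E–H (1): add — endpoints in different components.
F–G (3): add — endpoints in different components.
F–H (4): add — endpoints in different components.
I–K (4): add — endpoints in different components.
G–I (5): add — endpoints in different components.
E–F (8): skip — E and F already connected.
D–G (11): skip — D and G already connected.
E–I (13): skip — E and I already connected.
G–J (16): add — endpoints in different components.
The 5th edge added is I–K.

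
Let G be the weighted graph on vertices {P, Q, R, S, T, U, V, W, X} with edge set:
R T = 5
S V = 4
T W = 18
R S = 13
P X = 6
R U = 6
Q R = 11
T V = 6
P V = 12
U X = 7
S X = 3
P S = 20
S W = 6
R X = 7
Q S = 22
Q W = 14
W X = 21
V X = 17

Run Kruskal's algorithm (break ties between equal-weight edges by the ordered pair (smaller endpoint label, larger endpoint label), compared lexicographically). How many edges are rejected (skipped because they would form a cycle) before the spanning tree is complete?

2

Kruskal: consider edges lightest-first.
S X (3): add — endpoints in different components.
S V (4): add — endpoints in different components.
R T (5): add — endpoints in different components.
P X (6): add — endpoints in different components.
R U (6): add — endpoints in different components.
S W (6): add — endpoints in different components.
T V (6): add — endpoints in different components.
R X (7): skip — R and X already connected.
U X (7): skip — U and X already connected.
Q R (11): add — endpoints in different components.
Edges rejected before the tree was complete: 2.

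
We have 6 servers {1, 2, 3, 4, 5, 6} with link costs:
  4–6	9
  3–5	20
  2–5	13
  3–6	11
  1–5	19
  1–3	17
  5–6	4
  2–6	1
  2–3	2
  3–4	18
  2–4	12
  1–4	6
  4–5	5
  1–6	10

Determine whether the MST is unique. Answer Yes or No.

Kruskal: consider edges lightest-first.
2–6 (1): add — endpoints in different components.
2–3 (2): add — endpoints in different components.
5–6 (4): add — endpoints in different components.
4–5 (5): add — endpoints in different components.
1–4 (6): add — endpoints in different components.
Every non-tree edge has weight strictly greater than the heaviest edge on the tree path between its endpoints, so the MST is unique.

Yes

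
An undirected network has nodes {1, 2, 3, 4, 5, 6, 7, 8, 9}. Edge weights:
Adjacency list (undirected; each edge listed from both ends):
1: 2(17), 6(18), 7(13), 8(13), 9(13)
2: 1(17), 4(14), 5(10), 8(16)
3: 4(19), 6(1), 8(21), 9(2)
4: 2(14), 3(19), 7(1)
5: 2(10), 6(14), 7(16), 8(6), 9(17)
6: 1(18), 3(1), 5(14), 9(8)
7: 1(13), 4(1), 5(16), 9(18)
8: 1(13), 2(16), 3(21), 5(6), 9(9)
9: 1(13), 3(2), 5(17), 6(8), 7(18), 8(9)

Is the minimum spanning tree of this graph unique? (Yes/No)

Kruskal's algorithm — process edges by increasing weight (ties by edge label):
3–6 (1): add — endpoints in different components.
4–7 (1): add — endpoints in different components.
3–9 (2): add — endpoints in different components.
5–8 (6): add — endpoints in different components.
6–9 (8): skip — 6 and 9 already connected.
8–9 (9): add — endpoints in different components.
2–5 (10): add — endpoints in different components.
1–7 (13): add — endpoints in different components.
1–8 (13): add — endpoints in different components.
Non-tree edge 1–9 has weight 13, equal to the heaviest edge on its tree cycle — swapping gives another MST of the same weight. Not unique.

No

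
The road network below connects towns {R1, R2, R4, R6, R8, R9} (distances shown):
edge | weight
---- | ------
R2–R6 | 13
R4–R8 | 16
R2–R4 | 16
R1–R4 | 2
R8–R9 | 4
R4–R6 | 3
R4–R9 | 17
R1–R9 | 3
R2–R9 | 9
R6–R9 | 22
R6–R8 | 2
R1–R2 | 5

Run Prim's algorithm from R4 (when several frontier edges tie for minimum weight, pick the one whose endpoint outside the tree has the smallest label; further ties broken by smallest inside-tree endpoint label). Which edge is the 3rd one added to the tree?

R6-R8

Grow the tree from R4 using Prim:
Step 1: cheapest edge leaving the tree is R1–R4 (2); add R1.
Step 2: cheapest edge leaving the tree is R4–R6 (3); add R6.
Step 3: cheapest edge leaving the tree is R6–R8 (2); add R8.
Step 4: cheapest edge leaving the tree is R1–R9 (3); add R9.
Step 5: cheapest edge leaving the tree is R1–R2 (5); add R2.
The 3rd edge added is R6–R8.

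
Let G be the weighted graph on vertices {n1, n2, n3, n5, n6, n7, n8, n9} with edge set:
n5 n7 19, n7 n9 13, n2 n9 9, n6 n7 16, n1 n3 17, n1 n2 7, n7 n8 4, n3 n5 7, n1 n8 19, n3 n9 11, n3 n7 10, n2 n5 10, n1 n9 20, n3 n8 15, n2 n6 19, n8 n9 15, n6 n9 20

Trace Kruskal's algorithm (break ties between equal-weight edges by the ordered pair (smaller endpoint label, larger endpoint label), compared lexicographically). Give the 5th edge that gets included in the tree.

Sort edges by weight, then run Kruskal:
n7 n8 (4): add — endpoints in different components.
n1 n2 (7): add — endpoints in different components.
n3 n5 (7): add — endpoints in different components.
n2 n9 (9): add — endpoints in different components.
n2 n5 (10): add — endpoints in different components.
n3 n7 (10): add — endpoints in different components.
n3 n9 (11): skip — n3 and n9 already connected.
n7 n9 (13): skip — n7 and n9 already connected.
n3 n8 (15): skip — n3 and n8 already connected.
n8 n9 (15): skip — n8 and n9 already connected.
n6 n7 (16): add — endpoints in different components.
The 5th edge added is n2 n5.

n2-n5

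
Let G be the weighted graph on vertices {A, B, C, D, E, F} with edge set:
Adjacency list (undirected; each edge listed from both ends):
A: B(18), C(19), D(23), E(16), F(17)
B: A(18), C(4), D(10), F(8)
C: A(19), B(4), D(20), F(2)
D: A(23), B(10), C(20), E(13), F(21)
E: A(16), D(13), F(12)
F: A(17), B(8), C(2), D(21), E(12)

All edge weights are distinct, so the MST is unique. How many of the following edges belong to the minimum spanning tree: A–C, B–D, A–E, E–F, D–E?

Sort edges by weight, then run Kruskal:
C–F (2): add — endpoints in different components.
B–C (4): add — endpoints in different components.
B–F (8): skip — B and F already connected.
B–D (10): add — endpoints in different components.
E–F (12): add — endpoints in different components.
D–E (13): skip — D and E already connected.
A–E (16): add — endpoints in different components.
MST edge set: {C–F, B–C, B–D, E–F, A–E}.
Of the listed edges, {B–D, A–E, E–F} are in the MST → 3.

3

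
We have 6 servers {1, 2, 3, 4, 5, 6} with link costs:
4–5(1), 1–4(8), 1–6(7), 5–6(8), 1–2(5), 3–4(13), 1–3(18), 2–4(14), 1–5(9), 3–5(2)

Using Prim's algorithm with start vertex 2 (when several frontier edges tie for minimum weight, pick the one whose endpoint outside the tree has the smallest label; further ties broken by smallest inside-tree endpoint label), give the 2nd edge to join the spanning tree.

Prim's algorithm from 2:
Step 1: frontier [1–2 5, 2–4 14] → take 1–2 (5); add 1.
Step 2: frontier [1–6 7, 1–4 8, 1–5 9, 1–3 18, 2–4 14] → take 1–6 (7); add 6.
Step 3: frontier [1–4 8, 1–5 9, 1–3 18, 2–4 14, 5–6 8] → take 1–4 (8); add 4.
Step 4: frontier [1–5 9, 1–3 18, 4–5 1, 3–4 13, 5–6 8] → take 4–5 (1); add 5.
Step 5: frontier [1–3 18, 3–4 13, 3–5 2] → take 3–5 (2); add 3.
The 2nd edge added is 1–6.

1-6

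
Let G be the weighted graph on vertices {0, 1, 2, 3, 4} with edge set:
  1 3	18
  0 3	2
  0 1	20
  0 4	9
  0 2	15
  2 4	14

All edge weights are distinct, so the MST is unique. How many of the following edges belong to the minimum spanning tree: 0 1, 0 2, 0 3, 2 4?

Kruskal's algorithm — process edges by increasing weight (ties by edge label):
0 3 (2): add — endpoints in different components.
0 4 (9): add — endpoints in different components.
2 4 (14): add — endpoints in different components.
0 2 (15): skip — 0 and 2 already connected.
1 3 (18): add — endpoints in different components.
MST edge set: {0 3, 0 4, 2 4, 1 3}.
Of the listed edges, {0 3, 2 4} are in the MST → 2.

2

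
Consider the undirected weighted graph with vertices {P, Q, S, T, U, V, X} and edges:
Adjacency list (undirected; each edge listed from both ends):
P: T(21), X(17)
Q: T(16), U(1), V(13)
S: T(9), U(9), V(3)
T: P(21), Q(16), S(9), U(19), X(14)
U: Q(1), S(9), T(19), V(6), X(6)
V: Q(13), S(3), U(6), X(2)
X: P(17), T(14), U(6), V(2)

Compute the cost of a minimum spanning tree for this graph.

38

Sort edges by weight, then run Kruskal:
Q—U (1): add — endpoints in different components.
V—X (2): add — endpoints in different components.
S—V (3): add — endpoints in different components.
U—V (6): add — endpoints in different components.
U—X (6): skip — X and U already connected.
S—T (9): add — endpoints in different components.
S—U (9): skip — S and U already connected.
Q—V (13): skip — V and Q already connected.
T—X (14): skip — T and X already connected.
Q—T (16): skip — T and Q already connected.
P—X (17): add — endpoints in different components.
MST edges: Q—U, V—X, S—V, U—V, S—T, P—X; total weight 1+2+3+6+9+17 = 38.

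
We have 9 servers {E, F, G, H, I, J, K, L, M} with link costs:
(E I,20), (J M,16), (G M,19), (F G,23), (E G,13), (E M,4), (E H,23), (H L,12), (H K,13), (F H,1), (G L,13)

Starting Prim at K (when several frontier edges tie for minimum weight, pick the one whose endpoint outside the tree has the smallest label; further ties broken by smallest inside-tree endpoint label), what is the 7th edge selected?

J-M

Prim, starting at K.
Step 1: cheapest edge leaving the tree is H K (13); add H.
Step 2: cheapest edge leaving the tree is F H (1); add F.
Step 3: cheapest edge leaving the tree is H L (12); add L.
Step 4: cheapest edge leaving the tree is G L (13); add G.
Step 5: cheapest edge leaving the tree is E G (13); add E.
Step 6: cheapest edge leaving the tree is E M (4); add M.
Step 7: cheapest edge leaving the tree is J M (16); add J.
Step 8: cheapest edge leaving the tree is E I (20); add I.
The 7th edge added is J M.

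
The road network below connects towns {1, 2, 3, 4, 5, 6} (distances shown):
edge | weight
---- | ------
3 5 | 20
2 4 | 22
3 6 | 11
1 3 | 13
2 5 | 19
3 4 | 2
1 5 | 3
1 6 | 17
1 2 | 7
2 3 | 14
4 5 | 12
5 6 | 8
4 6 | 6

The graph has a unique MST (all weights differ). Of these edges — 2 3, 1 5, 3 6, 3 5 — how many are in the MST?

1

Kruskal: consider edges lightest-first.
3 4 (2): add. Components now {1} {2} {3,4} {5} {6}
1 5 (3): add. Components now {1,5} {2} {3,4} {6}
4 6 (6): add. Components now {1,5} {2} {3,4,6}
1 2 (7): add. Components now {1,2,5} {3,4,6}
5 6 (8): add. Components now {1,2,3,4,5,6}
MST edge set: {3 4, 1 5, 4 6, 1 2, 5 6}.
Of the listed edges, {1 5} are in the MST → 1.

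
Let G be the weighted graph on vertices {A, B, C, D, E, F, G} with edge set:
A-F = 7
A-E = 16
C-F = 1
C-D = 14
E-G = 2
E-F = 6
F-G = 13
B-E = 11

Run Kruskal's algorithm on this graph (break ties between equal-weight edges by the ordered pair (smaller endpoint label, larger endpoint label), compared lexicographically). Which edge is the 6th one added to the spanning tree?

Kruskal: consider edges lightest-first.
C-F (1): add. Components now {A} {B} {C,F} {D} {E} {G}
E-G (2): add. Components now {A} {B} {C,F} {D} {E,G}
E-F (6): add. Components now {A} {B} {C,E,F,G} {D}
A-F (7): add. Components now {A,C,E,F,G} {B} {D}
B-E (11): add. Components now {A,B,C,E,F,G} {D}
F-G (13): skip — F and G already connected.
C-D (14): add. Components now {A,B,C,D,E,F,G}
The 6th edge added is C-D.

C-D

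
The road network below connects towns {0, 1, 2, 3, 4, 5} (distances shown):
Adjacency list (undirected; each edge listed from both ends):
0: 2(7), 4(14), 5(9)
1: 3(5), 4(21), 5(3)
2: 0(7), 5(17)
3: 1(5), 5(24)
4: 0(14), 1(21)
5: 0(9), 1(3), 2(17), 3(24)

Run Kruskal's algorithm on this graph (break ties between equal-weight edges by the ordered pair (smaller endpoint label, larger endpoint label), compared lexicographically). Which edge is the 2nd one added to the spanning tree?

1-3

Sort edges by weight, then run Kruskal:
1-5 (3): add — endpoints in different components.
1-3 (5): add — endpoints in different components.
0-2 (7): add — endpoints in different components.
0-5 (9): add — endpoints in different components.
0-4 (14): add — endpoints in different components.
The 2nd edge added is 1-3.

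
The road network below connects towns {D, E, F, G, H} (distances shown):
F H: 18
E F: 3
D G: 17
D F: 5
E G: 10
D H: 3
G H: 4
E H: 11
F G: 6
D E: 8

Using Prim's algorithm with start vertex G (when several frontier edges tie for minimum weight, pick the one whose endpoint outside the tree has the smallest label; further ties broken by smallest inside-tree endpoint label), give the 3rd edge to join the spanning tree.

Prim's algorithm from G:
Step 1: frontier [G H 4, F G 6, E G 10, D G 17] → take G H (4); add H.
Step 2: frontier [F G 6, E G 10, D G 17, D H 3, E H 11, F H 18] → take D H (3); add D.
Step 3: frontier [D F 5, D E 8, F G 6, E G 10, E H 11, F H 18] → take D F (5); add F.
Step 4: frontier [D E 8, E F 3, E G 10, E H 11] → take E F (3); add E.
The 3rd edge added is D F.

D-F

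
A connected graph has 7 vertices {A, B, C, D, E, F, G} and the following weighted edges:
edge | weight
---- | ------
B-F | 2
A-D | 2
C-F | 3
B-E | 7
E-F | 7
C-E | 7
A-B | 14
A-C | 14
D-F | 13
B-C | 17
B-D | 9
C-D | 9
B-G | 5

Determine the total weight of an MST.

28

Sort edges by weight, then run Kruskal:
A-D (2): add — endpoints in different components.
B-F (2): add — endpoints in different components.
C-F (3): add — endpoints in different components.
B-G (5): add — endpoints in different components.
B-E (7): add — endpoints in different components.
C-E (7): skip — C and E already connected.
E-F (7): skip — E and F already connected.
B-D (9): add — endpoints in different components.
MST edges: A-D, B-F, C-F, B-G, B-E, B-D; total weight 2+2+3+5+7+9 = 28.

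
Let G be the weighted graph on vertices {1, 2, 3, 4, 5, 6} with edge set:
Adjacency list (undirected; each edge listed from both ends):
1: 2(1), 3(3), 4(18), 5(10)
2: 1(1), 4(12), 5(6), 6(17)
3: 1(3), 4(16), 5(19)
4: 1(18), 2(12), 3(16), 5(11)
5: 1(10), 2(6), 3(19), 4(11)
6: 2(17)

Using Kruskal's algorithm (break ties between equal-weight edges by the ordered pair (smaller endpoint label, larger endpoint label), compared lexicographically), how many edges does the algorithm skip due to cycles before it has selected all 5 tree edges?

Kruskal's algorithm — process edges by increasing weight (ties by edge label):
1 2 (1): add. Components now {1,2} {3} {4} {5} {6}
1 3 (3): add. Components now {1,2,3} {4} {5} {6}
2 5 (6): add. Components now {1,2,3,5} {4} {6}
1 5 (10): skip — 1 and 5 already connected.
4 5 (11): add. Components now {1,2,3,4,5} {6}
2 4 (12): skip — 2 and 4 already connected.
3 4 (16): skip — 3 and 4 already connected.
2 6 (17): add. Components now {1,2,3,4,5,6}
Edges rejected before the tree was complete: 3.

3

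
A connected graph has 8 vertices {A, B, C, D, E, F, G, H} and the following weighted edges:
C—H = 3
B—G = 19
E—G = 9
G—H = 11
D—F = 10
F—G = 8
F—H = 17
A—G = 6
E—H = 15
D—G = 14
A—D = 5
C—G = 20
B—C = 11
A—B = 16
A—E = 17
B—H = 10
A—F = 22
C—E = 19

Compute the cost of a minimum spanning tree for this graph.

52

Prim, starting at H.
Step 1: cheapest edge leaving the tree is C—H (3); add C.
Step 2: cheapest edge leaving the tree is B—H (10); add B.
Step 3: cheapest edge leaving the tree is G—H (11); add G.
Step 4: cheapest edge leaving the tree is A—G (6); add A.
Step 5: cheapest edge leaving the tree is A—D (5); add D.
Step 6: cheapest edge leaving the tree is F—G (8); add F.
Step 7: cheapest edge leaving the tree is E—G (9); add E.
MST edges: C—H, B—H, G—H, A—G, A—D, F—G, E—G; total weight 3+10+11+6+5+8+9 = 52.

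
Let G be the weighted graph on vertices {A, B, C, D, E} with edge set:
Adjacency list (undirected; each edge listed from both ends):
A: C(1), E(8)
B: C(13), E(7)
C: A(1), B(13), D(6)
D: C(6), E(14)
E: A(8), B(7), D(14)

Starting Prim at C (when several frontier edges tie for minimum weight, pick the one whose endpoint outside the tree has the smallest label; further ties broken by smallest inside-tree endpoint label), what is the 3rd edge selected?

A-E

Grow the tree from C using Prim:
Step 1: cheapest edge leaving the tree is A-C (1); add A.
Step 2: cheapest edge leaving the tree is C-D (6); add D.
Step 3: cheapest edge leaving the tree is A-E (8); add E.
Step 4: cheapest edge leaving the tree is B-E (7); add B.
The 3rd edge added is A-E.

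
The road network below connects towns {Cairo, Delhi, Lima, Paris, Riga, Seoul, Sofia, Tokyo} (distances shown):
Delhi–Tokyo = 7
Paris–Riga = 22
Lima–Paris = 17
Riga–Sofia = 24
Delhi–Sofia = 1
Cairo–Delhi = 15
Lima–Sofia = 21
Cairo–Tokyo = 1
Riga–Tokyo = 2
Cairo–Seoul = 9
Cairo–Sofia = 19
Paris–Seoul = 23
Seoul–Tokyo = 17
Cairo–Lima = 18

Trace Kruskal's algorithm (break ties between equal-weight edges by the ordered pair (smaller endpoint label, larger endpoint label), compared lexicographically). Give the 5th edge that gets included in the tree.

Kruskal's algorithm — process edges by increasing weight (ties by edge label):
Cairo–Tokyo (1): add — endpoints in different components.
Delhi–Sofia (1): add — endpoints in different components.
Riga–Tokyo (2): add — endpoints in different components.
Delhi–Tokyo (7): add — endpoints in different components.
Cairo–Seoul (9): add — endpoints in different components.
Cairo–Delhi (15): skip — Cairo and Delhi already connected.
Lima–Paris (17): add — endpoints in different components.
Seoul–Tokyo (17): skip — Seoul and Tokyo already connected.
Cairo–Lima (18): add — endpoints in different components.
The 5th edge added is Cairo–Seoul.

Cairo-Seoul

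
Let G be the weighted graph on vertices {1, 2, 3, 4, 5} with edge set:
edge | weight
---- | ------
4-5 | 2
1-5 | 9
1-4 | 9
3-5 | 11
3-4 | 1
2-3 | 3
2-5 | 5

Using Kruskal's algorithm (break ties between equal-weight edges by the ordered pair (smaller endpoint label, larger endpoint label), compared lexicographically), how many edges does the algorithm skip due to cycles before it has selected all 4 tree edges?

1

Kruskal's algorithm — process edges by increasing weight (ties by edge label):
3-4 (1): add — endpoints in different components.
4-5 (2): add — endpoints in different components.
2-3 (3): add — endpoints in different components.
2-5 (5): skip — 2 and 5 already connected.
1-4 (9): add — endpoints in different components.
Edges rejected before the tree was complete: 1.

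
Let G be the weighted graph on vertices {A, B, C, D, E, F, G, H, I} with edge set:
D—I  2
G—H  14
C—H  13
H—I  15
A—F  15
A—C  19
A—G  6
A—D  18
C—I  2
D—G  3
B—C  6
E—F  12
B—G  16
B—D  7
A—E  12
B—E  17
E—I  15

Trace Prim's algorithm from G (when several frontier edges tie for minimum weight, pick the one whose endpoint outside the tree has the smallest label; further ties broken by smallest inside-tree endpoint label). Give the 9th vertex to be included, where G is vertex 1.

Prim's algorithm from G:
Step 1: cheapest edge leaving the tree is D—G (3); add D.
Step 2: cheapest edge leaving the tree is D—I (2); add I.
Step 3: cheapest edge leaving the tree is C—I (2); add C.
Step 4: cheapest edge leaving the tree is A—G (6); add A.
Step 5: cheapest edge leaving the tree is B—C (6); add B.
Step 6: cheapest edge leaving the tree is A—E (12); add E.
Step 7: cheapest edge leaving the tree is E—F (12); add F.
Step 8: cheapest edge leaving the tree is C—H (13); add H.
Vertex order: G, D, I, C, A, B, E, F, H. The 9th vertex is H.

H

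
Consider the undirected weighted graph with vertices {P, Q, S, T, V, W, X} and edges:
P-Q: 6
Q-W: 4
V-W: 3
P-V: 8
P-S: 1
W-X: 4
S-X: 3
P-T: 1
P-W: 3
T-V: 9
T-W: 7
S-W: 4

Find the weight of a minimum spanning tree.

15

Prim's algorithm from T:
Step 1: cheapest edge leaving the tree is P-T (1); add P.
Step 2: cheapest edge leaving the tree is P-S (1); add S.
Step 3: cheapest edge leaving the tree is P-W (3); add W.
Step 4: cheapest edge leaving the tree is V-W (3); add V.
Step 5: cheapest edge leaving the tree is S-X (3); add X.
Step 6: cheapest edge leaving the tree is Q-W (4); add Q.
MST edges: P-T, P-S, P-W, V-W, S-X, Q-W; total weight 1+1+3+3+3+4 = 15.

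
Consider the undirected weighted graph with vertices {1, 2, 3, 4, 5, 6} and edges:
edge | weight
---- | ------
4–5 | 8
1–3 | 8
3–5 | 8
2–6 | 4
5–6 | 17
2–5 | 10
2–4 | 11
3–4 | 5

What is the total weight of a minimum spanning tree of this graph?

35

Kruskal's algorithm — process edges by increasing weight (ties by edge label):
2–6 (4): add. Components now {1} {2,6} {3} {4} {5}
3–4 (5): add. Components now {1} {2,6} {3,4} {5}
1–3 (8): add. Components now {1,3,4} {2,6} {5}
3–5 (8): add. Components now {1,3,4,5} {2,6}
4–5 (8): skip — 4 and 5 already connected.
2–5 (10): add. Components now {1,2,3,4,5,6}
MST edges: 2–6, 3–4, 1–3, 3–5, 2–5; total weight 4+5+8+8+10 = 35.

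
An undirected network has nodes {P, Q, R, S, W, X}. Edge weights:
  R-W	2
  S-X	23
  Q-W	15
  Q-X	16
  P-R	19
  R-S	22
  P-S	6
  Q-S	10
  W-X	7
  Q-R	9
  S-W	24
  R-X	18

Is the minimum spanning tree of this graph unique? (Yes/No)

Yes

Kruskal's algorithm — process edges by increasing weight (ties by edge label):
R-W (2): add. Components now {S} {R,W} {P} {X} {Q}
P-S (6): add. Components now {P,S} {R,W} {X} {Q}
W-X (7): add. Components now {P,S} {R,W,X} {Q}
Q-R (9): add. Components now {P,S} {Q,R,W,X}
Q-S (10): add. Components now {P,Q,R,S,W,X}
Every non-tree edge has weight strictly greater than the heaviest edge on the tree path between its endpoints, so the MST is unique.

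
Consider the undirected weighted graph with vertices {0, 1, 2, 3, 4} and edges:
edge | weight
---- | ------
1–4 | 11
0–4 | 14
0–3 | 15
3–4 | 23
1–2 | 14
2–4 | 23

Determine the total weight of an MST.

Sort edges by weight, then run Kruskal:
1–4 (11): add — endpoints in different components.
0–4 (14): add — endpoints in different components.
1–2 (14): add — endpoints in different components.
0–3 (15): add — endpoints in different components.
MST edges: 1–4, 0–4, 1–2, 0–3; total weight 11+14+14+15 = 54.

54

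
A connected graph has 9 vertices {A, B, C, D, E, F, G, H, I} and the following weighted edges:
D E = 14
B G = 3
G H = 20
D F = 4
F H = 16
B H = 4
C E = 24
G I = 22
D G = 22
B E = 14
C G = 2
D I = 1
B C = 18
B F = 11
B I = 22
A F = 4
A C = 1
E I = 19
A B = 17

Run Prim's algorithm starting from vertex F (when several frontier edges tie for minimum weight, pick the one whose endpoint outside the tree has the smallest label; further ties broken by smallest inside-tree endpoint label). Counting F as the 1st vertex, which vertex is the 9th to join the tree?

Prim's algorithm from F:
Step 1: cheapest edge leaving the tree is A F (4); add A.
Step 2: cheapest edge leaving the tree is A C (1); add C.
Step 3: cheapest edge leaving the tree is C G (2); add G.
Step 4: cheapest edge leaving the tree is B G (3); add B.
Step 5: cheapest edge leaving the tree is D F (4); add D.
Step 6: cheapest edge leaving the tree is D I (1); add I.
Step 7: cheapest edge leaving the tree is B H (4); add H.
Step 8: cheapest edge leaving the tree is B E (14); add E.
Vertex order: F, A, C, G, B, D, I, H, E. The 9th vertex is E.

E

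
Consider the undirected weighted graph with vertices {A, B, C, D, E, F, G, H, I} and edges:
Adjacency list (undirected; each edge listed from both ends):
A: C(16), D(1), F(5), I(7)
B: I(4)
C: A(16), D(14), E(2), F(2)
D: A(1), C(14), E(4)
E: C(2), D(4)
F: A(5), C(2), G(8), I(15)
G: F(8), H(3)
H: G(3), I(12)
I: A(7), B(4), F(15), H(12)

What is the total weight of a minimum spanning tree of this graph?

31

Prim's algorithm from C:
Step 1: frontier [C–E 2, C–F 2, C–D 14, A–C 16] → take C–E (2); add E.
Step 2: frontier [C–F 2, C–D 14, A–C 16, D–E 4] → take C–F (2); add F.
Step 3: frontier [C–D 14, A–C 16, D–E 4, A–F 5, F–G 8, F–I 15] → take D–E (4); add D.
Step 4: frontier [A–C 16, A–D 1, A–F 5, F–G 8, F–I 15] → take A–D (1); add A.
Step 5: frontier [A–I 7, F–G 8, F–I 15] → take A–I (7); add I.
Step 6: frontier [F–G 8, B–I 4, H–I 12] → take B–I (4); add B.
Step 7: frontier [F–G 8, H–I 12] → take F–G (8); add G.
Step 8: frontier [G–H 3, H–I 12] → take G–H (3); add H.
MST edges: C–E, C–F, D–E, A–D, A–I, B–I, F–G, G–H; total weight 2+2+4+1+7+4+8+3 = 31.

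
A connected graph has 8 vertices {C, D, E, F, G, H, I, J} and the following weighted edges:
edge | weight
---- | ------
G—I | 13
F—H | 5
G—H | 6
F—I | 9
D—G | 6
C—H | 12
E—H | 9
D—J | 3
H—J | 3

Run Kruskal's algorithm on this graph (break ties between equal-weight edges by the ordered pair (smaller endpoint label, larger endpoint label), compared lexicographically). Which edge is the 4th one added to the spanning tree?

D-G

Kruskal: consider edges lightest-first.
D—J (3): add — endpoints in different components.
H—J (3): add — endpoints in different components.
F—H (5): add — endpoints in different components.
D—G (6): add — endpoints in different components.
G—H (6): skip — G and H already connected.
E—H (9): add — endpoints in different components.
F—I (9): add — endpoints in different components.
C—H (12): add — endpoints in different components.
The 4th edge added is D—G.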